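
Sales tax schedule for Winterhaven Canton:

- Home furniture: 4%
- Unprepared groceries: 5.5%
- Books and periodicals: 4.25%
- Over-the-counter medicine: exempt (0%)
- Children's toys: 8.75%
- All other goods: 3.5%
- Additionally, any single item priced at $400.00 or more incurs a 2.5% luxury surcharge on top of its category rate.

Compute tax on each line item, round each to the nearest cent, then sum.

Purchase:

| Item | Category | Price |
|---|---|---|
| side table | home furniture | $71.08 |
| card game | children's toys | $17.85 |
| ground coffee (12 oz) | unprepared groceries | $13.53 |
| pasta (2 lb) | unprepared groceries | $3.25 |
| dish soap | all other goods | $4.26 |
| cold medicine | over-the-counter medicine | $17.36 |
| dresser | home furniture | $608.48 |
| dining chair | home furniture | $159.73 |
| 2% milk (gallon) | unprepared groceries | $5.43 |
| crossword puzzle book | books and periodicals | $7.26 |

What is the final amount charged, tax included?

$960.25

Side table $71.08: home furniture → 4% → $2.84
Card game $17.85: children's toys → 8.75% → $1.56
Ground coffee (12 oz) $13.53: unprepared groceries → 5.5% → $0.74
Pasta (2 lb) $3.25: unprepared groceries → 5.5% → $0.18
Dish soap $4.26: all other goods → 3.5% → $0.15
Cold medicine $17.36: over-the-counter medicine → 0% → $0.00
Dresser $608.48: home furniture → 4% + 2.5% surcharge = 6.5% → $39.55
Dining chair $159.73: home furniture → 4% → $6.39
2% milk (gallon) $5.43: unprepared groceries → 5.5% → $0.30
Crossword puzzle book $7.26: books and periodicals → 4.25% → $0.31
Subtotal = $908.23; tax = $52.02; total due = $960.25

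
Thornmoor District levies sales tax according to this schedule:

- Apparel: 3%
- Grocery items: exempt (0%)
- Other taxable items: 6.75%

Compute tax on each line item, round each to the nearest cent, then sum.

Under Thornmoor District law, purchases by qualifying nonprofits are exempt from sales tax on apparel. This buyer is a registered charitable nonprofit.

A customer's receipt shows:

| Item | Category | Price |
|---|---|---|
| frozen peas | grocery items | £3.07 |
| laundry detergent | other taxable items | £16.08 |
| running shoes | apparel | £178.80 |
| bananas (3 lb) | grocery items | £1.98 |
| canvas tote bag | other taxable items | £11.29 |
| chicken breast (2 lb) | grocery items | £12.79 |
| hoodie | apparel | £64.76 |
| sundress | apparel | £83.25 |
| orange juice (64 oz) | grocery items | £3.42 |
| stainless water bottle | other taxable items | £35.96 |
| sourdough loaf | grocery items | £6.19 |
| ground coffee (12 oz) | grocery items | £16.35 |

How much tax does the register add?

£4.28

Frozen peas £3.07: grocery items → 0% → £0.00
Laundry detergent £16.08: other taxable items → 6.75% → £1.09
Running shoes £178.80: apparel, buyer-exempt → 0% → £0.00
Bananas (3 lb) £1.98: grocery items → 0% → £0.00
Canvas tote bag £11.29: other taxable items → 6.75% → £0.76
Chicken breast (2 lb) £12.79: grocery items → 0% → £0.00
Hoodie £64.76: apparel, buyer-exempt → 0% → £0.00
Sundress £83.25: apparel, buyer-exempt → 0% → £0.00
Orange juice (64 oz) £3.42: grocery items → 0% → £0.00
Stainless water bottle £35.96: other taxable items → 6.75% → £2.43
Sourdough loaf £6.19: grocery items → 0% → £0.00
Ground coffee (12 oz) £16.35: grocery items → 0% → £0.00
Total tax = £1.09 + £0.76 + £2.43 = £4.28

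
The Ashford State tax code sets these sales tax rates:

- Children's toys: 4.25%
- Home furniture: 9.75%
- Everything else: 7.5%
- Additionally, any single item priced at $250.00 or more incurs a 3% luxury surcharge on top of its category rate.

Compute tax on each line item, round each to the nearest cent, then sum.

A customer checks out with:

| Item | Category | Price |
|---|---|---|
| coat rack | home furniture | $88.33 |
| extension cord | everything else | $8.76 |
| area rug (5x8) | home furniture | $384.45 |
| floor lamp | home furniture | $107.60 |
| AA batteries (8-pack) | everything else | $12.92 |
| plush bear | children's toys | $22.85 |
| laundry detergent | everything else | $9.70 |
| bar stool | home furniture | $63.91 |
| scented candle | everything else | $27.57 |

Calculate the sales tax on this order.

$79.75

Coat rack $88.33: home furniture → 9.75% → $8.61
Extension cord $8.76: everything else → 7.5% → $0.66
Area rug (5x8) $384.45: home furniture → 9.75% + 3% surcharge = 12.75% → $49.02
Floor lamp $107.60: home furniture → 9.75% → $10.49
AA batteries (8-pack) $12.92: everything else → 7.5% → $0.97
Plush bear $22.85: children's toys → 4.25% → $0.97
Laundry detergent $9.70: everything else → 7.5% → $0.73
Bar stool $63.91: home furniture → 9.75% → $6.23
Scented candle $27.57: everything else → 7.5% → $2.07
Total tax = $8.61 + $0.66 + $49.02 + $10.49 + $0.97 + $0.97 + $0.73 + $6.23 + $2.07 = $79.75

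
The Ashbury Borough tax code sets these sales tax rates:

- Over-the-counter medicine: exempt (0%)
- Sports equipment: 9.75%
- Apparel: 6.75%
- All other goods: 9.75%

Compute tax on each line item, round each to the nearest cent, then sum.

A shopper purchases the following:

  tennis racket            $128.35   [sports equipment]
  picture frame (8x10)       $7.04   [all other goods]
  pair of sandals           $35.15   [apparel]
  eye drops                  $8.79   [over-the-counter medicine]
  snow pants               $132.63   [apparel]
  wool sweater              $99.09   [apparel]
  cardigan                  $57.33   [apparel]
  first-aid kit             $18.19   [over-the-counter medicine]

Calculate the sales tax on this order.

Tennis racket $128.35: sports equipment → 9.75% → $12.51
Picture frame (8x10) $7.04: all other goods → 9.75% → $0.69
Pair of sandals $35.15: apparel → 6.75% → $2.37
Eye drops $8.79: over-the-counter medicine → 0% → $0.00
Snow pants $132.63: apparel → 6.75% → $8.95
Wool sweater $99.09: apparel → 6.75% → $6.69
Cardigan $57.33: apparel → 6.75% → $3.87
First-aid kit $18.19: over-the-counter medicine → 0% → $0.00
Total tax = $12.51 + $0.69 + $2.37 + $8.95 + $6.69 + $3.87 = $35.08

$35.08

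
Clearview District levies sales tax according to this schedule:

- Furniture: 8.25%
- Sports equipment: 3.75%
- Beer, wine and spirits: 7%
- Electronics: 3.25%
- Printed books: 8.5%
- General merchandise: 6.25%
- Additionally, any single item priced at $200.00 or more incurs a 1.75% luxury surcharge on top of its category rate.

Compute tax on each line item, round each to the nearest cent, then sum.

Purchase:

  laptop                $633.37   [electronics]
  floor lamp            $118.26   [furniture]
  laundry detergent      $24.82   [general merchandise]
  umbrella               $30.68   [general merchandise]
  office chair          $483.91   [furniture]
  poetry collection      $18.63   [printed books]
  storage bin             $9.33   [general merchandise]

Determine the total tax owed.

$95.45

Laptop $633.37: electronics → 3.25% + 1.75% surcharge = 5% → $31.67
Floor lamp $118.26: furniture → 8.25% → $9.76
Laundry detergent $24.82: general merchandise → 6.25% → $1.55
Umbrella $30.68: general merchandise → 6.25% → $1.92
Office chair $483.91: furniture → 8.25% + 1.75% surcharge = 10% → $48.39
Poetry collection $18.63: printed books → 8.5% → $1.58
Storage bin $9.33: general merchandise → 6.25% → $0.58
Total tax = $31.67 + $9.76 + $1.55 + $1.92 + $48.39 + $1.58 + $0.58 = $95.45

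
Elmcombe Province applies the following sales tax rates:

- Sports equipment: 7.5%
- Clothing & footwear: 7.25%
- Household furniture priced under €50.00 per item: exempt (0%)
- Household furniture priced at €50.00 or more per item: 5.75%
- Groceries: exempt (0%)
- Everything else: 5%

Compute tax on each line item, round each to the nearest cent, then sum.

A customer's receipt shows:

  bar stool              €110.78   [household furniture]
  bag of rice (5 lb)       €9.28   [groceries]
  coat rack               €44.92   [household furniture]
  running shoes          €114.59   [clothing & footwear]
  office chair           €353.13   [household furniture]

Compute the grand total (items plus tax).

€667.68

Bar stool €110.78: household furniture, €50.00 or more → 5.75% → €6.37
Bag of rice (5 lb) €9.28: groceries → 0% → €0.00
Coat rack €44.92: household furniture, under €50.00 → 0% → €0.00
Running shoes €114.59: clothing & footwear → 7.25% → €8.31
Office chair €353.13: household furniture, €50.00 or more → 5.75% → €20.30
Subtotal = €632.70; tax = €34.98; total due = €667.68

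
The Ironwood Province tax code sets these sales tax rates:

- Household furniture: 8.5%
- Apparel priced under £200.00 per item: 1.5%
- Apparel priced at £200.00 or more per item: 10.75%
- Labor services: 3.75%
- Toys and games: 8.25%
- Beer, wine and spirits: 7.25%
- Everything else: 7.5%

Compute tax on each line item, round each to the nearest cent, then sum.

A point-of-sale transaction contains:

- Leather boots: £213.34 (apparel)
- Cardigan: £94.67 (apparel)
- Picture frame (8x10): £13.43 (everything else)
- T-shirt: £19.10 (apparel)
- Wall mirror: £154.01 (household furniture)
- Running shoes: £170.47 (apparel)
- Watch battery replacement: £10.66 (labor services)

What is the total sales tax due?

£41.70

Leather boots £213.34: apparel, £200.00 or more → 10.75% → £22.93
Cardigan £94.67: apparel, under £200.00 → 1.5% → £1.42
Picture frame (8x10) £13.43: everything else → 7.5% → £1.01
T-shirt £19.10: apparel, under £200.00 → 1.5% → £0.29
Wall mirror £154.01: household furniture → 8.5% → £13.09
Running shoes £170.47: apparel, under £200.00 → 1.5% → £2.56
Watch battery replacement £10.66: labor services → 3.75% → £0.40
Total tax = £22.93 + £1.42 + £1.01 + £0.29 + £13.09 + £2.56 + £0.40 = £41.70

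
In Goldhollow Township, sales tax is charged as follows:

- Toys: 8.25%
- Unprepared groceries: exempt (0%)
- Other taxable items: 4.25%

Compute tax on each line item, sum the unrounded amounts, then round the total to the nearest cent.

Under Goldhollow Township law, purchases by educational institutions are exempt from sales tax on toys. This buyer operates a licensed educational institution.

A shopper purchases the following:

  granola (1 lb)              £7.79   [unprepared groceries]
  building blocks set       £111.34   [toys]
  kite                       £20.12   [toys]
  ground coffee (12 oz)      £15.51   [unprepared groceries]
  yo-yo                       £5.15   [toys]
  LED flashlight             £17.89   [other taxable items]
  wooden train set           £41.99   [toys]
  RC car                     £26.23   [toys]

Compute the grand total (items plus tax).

Granola (1 lb) £7.79: unprepared groceries → 0% → £0.00
Building blocks set £111.34: toys, buyer-exempt → 0% → £0.00
Kite £20.12: toys, buyer-exempt → 0% → £0.00
Ground coffee (12 oz) £15.51: unprepared groceries → 0% → £0.00
Yo-yo £5.15: toys, buyer-exempt → 0% → £0.00
LED flashlight £17.89: other taxable items → 4.25% → £0.760325
Wooden train set £41.99: toys, buyer-exempt → 0% → £0.00
RC car £26.23: toys, buyer-exempt → 0% → £0.00
Subtotal = £246.02; unrounded tax = £0.760325 → £0.76; total due = £246.78

£246.78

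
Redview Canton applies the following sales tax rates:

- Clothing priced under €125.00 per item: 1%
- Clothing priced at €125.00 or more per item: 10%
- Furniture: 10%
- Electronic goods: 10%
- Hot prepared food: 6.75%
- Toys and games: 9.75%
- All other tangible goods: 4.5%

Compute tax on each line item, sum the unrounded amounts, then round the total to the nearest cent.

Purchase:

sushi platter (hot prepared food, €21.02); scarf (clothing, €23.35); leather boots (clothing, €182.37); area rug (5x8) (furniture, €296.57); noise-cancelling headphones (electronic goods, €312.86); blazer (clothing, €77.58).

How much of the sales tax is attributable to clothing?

€19.25

Scarf €23.35: clothing, under €125.00 → 1% → €0.2335
Leather boots €182.37: clothing, €125.00 or more → 10% → €18.237
Blazer €77.58: clothing, under €125.00 → 1% → €0.7758
Tax on clothing: unrounded sum = €19.2463 → €19.25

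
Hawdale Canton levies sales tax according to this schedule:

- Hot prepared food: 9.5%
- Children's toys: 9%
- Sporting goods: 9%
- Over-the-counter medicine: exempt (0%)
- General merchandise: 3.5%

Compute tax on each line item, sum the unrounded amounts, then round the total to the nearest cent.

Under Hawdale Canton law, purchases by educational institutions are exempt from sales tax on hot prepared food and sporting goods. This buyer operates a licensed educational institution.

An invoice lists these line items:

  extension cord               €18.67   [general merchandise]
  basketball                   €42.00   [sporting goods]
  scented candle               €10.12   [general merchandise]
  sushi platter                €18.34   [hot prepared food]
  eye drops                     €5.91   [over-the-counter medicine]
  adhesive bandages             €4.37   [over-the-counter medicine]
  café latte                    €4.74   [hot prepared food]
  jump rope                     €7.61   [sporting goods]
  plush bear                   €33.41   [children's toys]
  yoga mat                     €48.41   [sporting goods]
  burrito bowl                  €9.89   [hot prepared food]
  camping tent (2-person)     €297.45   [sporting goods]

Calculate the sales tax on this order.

€4.01

Extension cord €18.67: general merchandise → 3.5% → €0.65345
Basketball €42.00: sporting goods, buyer-exempt → 0% → €0.00
Scented candle €10.12: general merchandise → 3.5% → €0.3542
Sushi platter €18.34: hot prepared food, buyer-exempt → 0% → €0.00
Eye drops €5.91: over-the-counter medicine → 0% → €0.00
Adhesive bandages €4.37: over-the-counter medicine → 0% → €0.00
Café latte €4.74: hot prepared food, buyer-exempt → 0% → €0.00
Jump rope €7.61: sporting goods, buyer-exempt → 0% → €0.00
Plush bear €33.41: children's toys → 9% → €3.0069
Yoga mat €48.41: sporting goods, buyer-exempt → 0% → €0.00
Burrito bowl €9.89: hot prepared food, buyer-exempt → 0% → €0.00
Camping tent (2-person) €297.45: sporting goods, buyer-exempt → 0% → €0.00
Unrounded tax sum = €4.01455 → €4.01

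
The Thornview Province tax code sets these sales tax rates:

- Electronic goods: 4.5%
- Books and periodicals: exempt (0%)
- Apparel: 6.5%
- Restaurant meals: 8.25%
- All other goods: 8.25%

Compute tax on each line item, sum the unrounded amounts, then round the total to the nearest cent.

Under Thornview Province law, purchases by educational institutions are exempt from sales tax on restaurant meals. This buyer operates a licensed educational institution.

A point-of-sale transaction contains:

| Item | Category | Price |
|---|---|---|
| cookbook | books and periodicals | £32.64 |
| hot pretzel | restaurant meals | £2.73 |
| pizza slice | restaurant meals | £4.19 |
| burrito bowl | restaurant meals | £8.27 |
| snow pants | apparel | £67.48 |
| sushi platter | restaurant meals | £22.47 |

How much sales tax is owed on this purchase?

Cookbook £32.64: books and periodicals → 0% → £0.00
Hot pretzel £2.73: restaurant meals, buyer-exempt → 0% → £0.00
Pizza slice £4.19: restaurant meals, buyer-exempt → 0% → £0.00
Burrito bowl £8.27: restaurant meals, buyer-exempt → 0% → £0.00
Snow pants £67.48: apparel → 6.5% → £4.3862
Sushi platter £22.47: restaurant meals, buyer-exempt → 0% → £0.00
Unrounded tax sum = £4.3862 → £4.39

£4.39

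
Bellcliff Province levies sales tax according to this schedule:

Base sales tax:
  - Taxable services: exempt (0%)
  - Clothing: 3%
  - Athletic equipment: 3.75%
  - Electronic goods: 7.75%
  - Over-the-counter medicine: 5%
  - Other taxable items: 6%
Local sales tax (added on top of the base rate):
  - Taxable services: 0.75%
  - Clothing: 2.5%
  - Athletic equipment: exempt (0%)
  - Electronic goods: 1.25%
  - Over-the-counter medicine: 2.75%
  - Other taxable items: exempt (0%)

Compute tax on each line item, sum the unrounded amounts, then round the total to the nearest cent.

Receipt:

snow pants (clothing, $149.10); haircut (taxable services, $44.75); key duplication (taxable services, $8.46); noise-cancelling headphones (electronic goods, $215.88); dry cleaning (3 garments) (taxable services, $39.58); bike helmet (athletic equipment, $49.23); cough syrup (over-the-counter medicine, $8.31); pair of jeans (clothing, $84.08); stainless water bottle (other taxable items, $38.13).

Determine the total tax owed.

$37.73

Snow pants $149.10: clothing → 3% + 2.5% local = 5.5% → $8.2005
Haircut $44.75: taxable services → 0% + 0.75% local = 0.75% → $0.335625
Key duplication $8.46: taxable services → 0% + 0.75% local = 0.75% → $0.06345
Noise-cancelling headphones $215.88: electronic goods → 7.75% + 1.25% local = 9% → $19.4292
Dry cleaning (3 garments) $39.58: taxable services → 0% + 0.75% local = 0.75% → $0.29685
Bike helmet $49.23: athletic equipment → 3.75% + 0% local = 3.75% → $1.846125
Cough syrup $8.31: over-the-counter medicine → 5% + 2.75% local = 7.75% → $0.644025
Pair of jeans $84.08: clothing → 3% + 2.5% local = 5.5% → $4.6244
Stainless water bottle $38.13: other taxable items → 6% + 0% local = 6% → $2.2878
Unrounded tax sum = $37.727975 → $37.73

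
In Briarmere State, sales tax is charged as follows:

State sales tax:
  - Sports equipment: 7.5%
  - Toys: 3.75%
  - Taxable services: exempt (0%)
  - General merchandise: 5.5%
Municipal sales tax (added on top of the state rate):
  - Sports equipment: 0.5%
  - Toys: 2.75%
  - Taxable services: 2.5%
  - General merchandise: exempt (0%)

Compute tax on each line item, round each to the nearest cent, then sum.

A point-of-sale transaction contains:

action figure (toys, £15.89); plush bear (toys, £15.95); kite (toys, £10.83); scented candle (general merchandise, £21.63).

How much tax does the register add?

£3.96

Action figure £15.89: toys → 3.75% + 2.75% municipal = 6.5% → £1.03
Plush bear £15.95: toys → 3.75% + 2.75% municipal = 6.5% → £1.04
Kite £10.83: toys → 3.75% + 2.75% municipal = 6.5% → £0.70
Scented candle £21.63: general merchandise → 5.5% + 0% municipal = 5.5% → £1.19
Total tax = £1.03 + £1.04 + £0.70 + £1.19 = £3.96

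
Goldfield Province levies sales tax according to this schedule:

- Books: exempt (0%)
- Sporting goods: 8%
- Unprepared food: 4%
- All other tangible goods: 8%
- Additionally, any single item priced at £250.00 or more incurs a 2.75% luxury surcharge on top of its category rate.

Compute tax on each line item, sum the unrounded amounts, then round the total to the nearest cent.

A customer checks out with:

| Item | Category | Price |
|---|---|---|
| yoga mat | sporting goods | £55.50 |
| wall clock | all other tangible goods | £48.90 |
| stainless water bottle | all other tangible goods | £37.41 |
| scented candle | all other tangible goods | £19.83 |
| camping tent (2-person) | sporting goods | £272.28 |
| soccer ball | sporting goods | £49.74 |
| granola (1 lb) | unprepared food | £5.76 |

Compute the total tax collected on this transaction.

Yoga mat £55.50: sporting goods → 8% → £4.44
Wall clock £48.90: all other tangible goods → 8% → £3.912
Stainless water bottle £37.41: all other tangible goods → 8% → £2.9928
Scented candle £19.83: all other tangible goods → 8% → £1.5864
Camping tent (2-person) £272.28: sporting goods → 8% + 2.75% surcharge = 10.75% → £29.2701
Soccer ball £49.74: sporting goods → 8% → £3.9792
Granola (1 lb) £5.76: unprepared food → 4% → £0.2304
Unrounded tax sum = £46.4109 → £46.41

£46.41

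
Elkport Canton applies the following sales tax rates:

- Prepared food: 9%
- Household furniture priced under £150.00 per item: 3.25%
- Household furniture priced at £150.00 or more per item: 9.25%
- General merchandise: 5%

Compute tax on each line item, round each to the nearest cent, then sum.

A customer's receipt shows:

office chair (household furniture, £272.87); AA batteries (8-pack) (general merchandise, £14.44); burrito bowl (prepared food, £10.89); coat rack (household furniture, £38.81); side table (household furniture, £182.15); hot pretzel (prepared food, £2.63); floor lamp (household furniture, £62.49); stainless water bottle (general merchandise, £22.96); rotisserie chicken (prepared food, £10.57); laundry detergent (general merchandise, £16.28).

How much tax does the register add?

£50.23

Office chair £272.87: household furniture, £150.00 or more → 9.25% → £25.24
AA batteries (8-pack) £14.44: general merchandise → 5% → £0.72
Burrito bowl £10.89: prepared food → 9% → £0.98
Coat rack £38.81: household furniture, under £150.00 → 3.25% → £1.26
Side table £182.15: household furniture, £150.00 or more → 9.25% → £16.85
Hot pretzel £2.63: prepared food → 9% → £0.24
Floor lamp £62.49: household furniture, under £150.00 → 3.25% → £2.03
Stainless water bottle £22.96: general merchandise → 5% → £1.15
Rotisserie chicken £10.57: prepared food → 9% → £0.95
Laundry detergent £16.28: general merchandise → 5% → £0.81
Total tax = £25.24 + £0.72 + £0.98 + £1.26 + £16.85 + £0.24 + £2.03 + £1.15 + £0.95 + £0.81 = £50.23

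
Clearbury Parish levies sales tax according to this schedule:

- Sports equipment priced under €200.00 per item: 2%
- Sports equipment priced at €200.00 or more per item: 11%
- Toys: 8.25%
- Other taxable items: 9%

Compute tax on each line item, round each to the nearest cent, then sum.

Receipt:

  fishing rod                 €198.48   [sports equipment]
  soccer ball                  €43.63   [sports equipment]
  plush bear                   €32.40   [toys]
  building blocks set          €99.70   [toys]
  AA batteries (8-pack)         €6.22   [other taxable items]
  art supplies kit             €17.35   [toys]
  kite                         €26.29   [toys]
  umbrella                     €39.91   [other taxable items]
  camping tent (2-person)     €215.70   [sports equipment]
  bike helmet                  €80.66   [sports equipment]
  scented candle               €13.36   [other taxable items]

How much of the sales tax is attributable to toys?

€14.50

Plush bear €32.40: toys → 8.25% → €2.67
Building blocks set €99.70: toys → 8.25% → €8.23
Art supplies kit €17.35: toys → 8.25% → €1.43
Kite €26.29: toys → 8.25% → €2.17
Tax on toys = €2.67 + €8.23 + €1.43 + €2.17 = €14.50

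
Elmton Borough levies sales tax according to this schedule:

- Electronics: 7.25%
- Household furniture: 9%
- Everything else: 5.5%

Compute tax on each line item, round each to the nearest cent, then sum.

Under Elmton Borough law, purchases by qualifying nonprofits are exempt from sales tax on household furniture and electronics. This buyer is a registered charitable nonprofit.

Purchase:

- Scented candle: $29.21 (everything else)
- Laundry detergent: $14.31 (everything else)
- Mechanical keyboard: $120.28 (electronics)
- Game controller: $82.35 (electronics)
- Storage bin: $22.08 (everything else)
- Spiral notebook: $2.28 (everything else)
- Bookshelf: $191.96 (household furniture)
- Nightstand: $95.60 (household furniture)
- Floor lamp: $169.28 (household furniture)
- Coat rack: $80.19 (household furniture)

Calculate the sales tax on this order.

Scented candle $29.21: everything else → 5.5% → $1.61
Laundry detergent $14.31: everything else → 5.5% → $0.79
Mechanical keyboard $120.28: electronics, buyer-exempt → 0% → $0.00
Game controller $82.35: electronics, buyer-exempt → 0% → $0.00
Storage bin $22.08: everything else → 5.5% → $1.21
Spiral notebook $2.28: everything else → 5.5% → $0.13
Bookshelf $191.96: household furniture, buyer-exempt → 0% → $0.00
Nightstand $95.60: household furniture, buyer-exempt → 0% → $0.00
Floor lamp $169.28: household furniture, buyer-exempt → 0% → $0.00
Coat rack $80.19: household furniture, buyer-exempt → 0% → $0.00
Total tax = $1.61 + $0.79 + $1.21 + $0.13 = $3.74

$3.74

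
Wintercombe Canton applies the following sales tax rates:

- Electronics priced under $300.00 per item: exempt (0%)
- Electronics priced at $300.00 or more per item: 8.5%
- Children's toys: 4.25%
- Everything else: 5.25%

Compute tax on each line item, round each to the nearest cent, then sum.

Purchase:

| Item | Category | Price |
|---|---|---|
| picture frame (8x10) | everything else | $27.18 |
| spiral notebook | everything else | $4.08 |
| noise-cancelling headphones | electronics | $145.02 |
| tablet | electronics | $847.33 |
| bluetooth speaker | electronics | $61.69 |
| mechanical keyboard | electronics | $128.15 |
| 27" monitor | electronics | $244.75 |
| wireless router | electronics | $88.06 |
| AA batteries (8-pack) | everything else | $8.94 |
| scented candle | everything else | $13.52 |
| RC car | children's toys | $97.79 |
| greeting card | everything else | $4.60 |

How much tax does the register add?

$79.24

Picture frame (8x10) $27.18: everything else → 5.25% → $1.43
Spiral notebook $4.08: everything else → 5.25% → $0.21
Noise-cancelling headphones $145.02: electronics, under $300.00 → 0% → $0.00
Tablet $847.33: electronics, $300.00 or more → 8.5% → $72.02
Bluetooth speaker $61.69: electronics, under $300.00 → 0% → $0.00
Mechanical keyboard $128.15: electronics, under $300.00 → 0% → $0.00
27" monitor $244.75: electronics, under $300.00 → 0% → $0.00
Wireless router $88.06: electronics, under $300.00 → 0% → $0.00
AA batteries (8-pack) $8.94: everything else → 5.25% → $0.47
Scented candle $13.52: everything else → 5.25% → $0.71
RC car $97.79: children's toys → 4.25% → $4.16
Greeting card $4.60: everything else → 5.25% → $0.24
Total tax = $1.43 + $0.21 + $72.02 + $0.47 + $0.71 + $4.16 + $0.24 = $79.24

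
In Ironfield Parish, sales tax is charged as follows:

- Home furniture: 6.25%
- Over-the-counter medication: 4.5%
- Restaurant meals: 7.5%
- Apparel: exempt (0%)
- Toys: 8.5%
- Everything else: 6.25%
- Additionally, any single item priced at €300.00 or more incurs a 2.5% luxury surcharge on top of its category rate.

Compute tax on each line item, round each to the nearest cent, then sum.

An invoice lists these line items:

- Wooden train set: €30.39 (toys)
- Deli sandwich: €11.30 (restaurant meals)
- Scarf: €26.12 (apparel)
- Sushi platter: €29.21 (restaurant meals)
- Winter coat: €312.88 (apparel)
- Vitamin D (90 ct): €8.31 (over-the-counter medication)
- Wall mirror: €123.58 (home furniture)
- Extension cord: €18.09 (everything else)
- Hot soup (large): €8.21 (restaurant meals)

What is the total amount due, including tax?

Wooden train set €30.39: toys → 8.5% → €2.58
Deli sandwich €11.30: restaurant meals → 7.5% → €0.85
Scarf €26.12: apparel → 0% → €0.00
Sushi platter €29.21: restaurant meals → 7.5% → €2.19
Winter coat €312.88: apparel → 0% + 2.5% surcharge = 2.5% → €7.82
Vitamin D (90 ct) €8.31: over-the-counter medication → 4.5% → €0.37
Wall mirror €123.58: home furniture → 6.25% → €7.72
Extension cord €18.09: everything else → 6.25% → €1.13
Hot soup (large) €8.21: restaurant meals → 7.5% → €0.62
Subtotal = €568.09; tax = €23.28; total due = €591.37

€591.37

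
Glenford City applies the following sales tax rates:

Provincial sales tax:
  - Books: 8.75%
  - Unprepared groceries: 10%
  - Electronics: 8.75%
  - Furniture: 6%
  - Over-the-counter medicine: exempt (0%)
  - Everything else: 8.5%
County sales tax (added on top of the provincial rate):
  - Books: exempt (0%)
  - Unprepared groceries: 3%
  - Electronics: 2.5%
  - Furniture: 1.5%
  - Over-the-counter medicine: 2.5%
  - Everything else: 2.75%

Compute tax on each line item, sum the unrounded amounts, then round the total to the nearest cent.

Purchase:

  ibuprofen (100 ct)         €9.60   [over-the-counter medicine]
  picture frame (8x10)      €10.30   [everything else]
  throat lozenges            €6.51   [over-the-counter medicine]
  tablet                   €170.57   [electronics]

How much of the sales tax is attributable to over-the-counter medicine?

Ibuprofen (100 ct) €9.60: over-the-counter medicine → 0% + 2.5% county = 2.5% → €0.24
Throat lozenges €6.51: over-the-counter medicine → 0% + 2.5% county = 2.5% → €0.16275
Tax on over-the-counter medicine: unrounded sum = €0.40275 → €0.40

€0.40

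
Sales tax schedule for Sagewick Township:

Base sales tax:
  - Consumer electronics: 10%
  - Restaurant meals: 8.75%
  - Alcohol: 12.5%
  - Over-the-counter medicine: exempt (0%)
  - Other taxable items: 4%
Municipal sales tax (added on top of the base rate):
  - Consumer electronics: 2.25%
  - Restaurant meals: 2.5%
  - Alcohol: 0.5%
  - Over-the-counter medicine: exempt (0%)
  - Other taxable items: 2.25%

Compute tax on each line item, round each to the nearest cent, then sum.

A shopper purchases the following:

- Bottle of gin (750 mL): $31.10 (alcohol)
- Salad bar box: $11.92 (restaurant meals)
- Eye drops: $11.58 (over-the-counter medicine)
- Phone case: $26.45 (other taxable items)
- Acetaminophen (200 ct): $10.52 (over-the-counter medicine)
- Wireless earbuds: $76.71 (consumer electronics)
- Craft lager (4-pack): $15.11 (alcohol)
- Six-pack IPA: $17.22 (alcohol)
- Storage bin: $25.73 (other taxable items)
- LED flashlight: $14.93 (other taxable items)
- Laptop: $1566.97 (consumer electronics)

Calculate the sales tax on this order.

Bottle of gin (750 mL) $31.10: alcohol → 12.5% + 0.5% municipal = 13% → $4.04
Salad bar box $11.92: restaurant meals → 8.75% + 2.5% municipal = 11.25% → $1.34
Eye drops $11.58: over-the-counter medicine → 0% + 0% municipal = 0% → $0.00
Phone case $26.45: other taxable items → 4% + 2.25% municipal = 6.25% → $1.65
Acetaminophen (200 ct) $10.52: over-the-counter medicine → 0% + 0% municipal = 0% → $0.00
Wireless earbuds $76.71: consumer electronics → 10% + 2.25% municipal = 12.25% → $9.40
Craft lager (4-pack) $15.11: alcohol → 12.5% + 0.5% municipal = 13% → $1.96
Six-pack IPA $17.22: alcohol → 12.5% + 0.5% municipal = 13% → $2.24
Storage bin $25.73: other taxable items → 4% + 2.25% municipal = 6.25% → $1.61
LED flashlight $14.93: other taxable items → 4% + 2.25% municipal = 6.25% → $0.93
Laptop $1566.97: consumer electronics → 10% + 2.25% municipal = 12.25% → $191.95
Total tax = $4.04 + $1.34 + $1.65 + $9.40 + $1.96 + $2.24 + $1.61 + $0.93 + $191.95 = $215.12

$215.12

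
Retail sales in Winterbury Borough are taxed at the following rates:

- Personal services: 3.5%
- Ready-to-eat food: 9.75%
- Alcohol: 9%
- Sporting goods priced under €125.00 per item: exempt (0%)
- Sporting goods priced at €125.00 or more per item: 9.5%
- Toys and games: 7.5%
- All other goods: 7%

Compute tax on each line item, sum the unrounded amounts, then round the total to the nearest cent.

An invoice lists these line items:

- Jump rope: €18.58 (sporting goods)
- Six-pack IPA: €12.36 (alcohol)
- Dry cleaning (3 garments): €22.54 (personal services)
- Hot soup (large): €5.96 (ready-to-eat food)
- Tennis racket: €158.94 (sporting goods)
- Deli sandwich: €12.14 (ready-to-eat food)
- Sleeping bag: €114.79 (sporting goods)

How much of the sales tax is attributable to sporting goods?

Jump rope €18.58: sporting goods, under €125.00 → 0% → €0.00
Tennis racket €158.94: sporting goods, €125.00 or more → 9.5% → €15.0993
Sleeping bag €114.79: sporting goods, under €125.00 → 0% → €0.00
Tax on sporting goods: unrounded sum = €15.0993 → €15.10

€15.10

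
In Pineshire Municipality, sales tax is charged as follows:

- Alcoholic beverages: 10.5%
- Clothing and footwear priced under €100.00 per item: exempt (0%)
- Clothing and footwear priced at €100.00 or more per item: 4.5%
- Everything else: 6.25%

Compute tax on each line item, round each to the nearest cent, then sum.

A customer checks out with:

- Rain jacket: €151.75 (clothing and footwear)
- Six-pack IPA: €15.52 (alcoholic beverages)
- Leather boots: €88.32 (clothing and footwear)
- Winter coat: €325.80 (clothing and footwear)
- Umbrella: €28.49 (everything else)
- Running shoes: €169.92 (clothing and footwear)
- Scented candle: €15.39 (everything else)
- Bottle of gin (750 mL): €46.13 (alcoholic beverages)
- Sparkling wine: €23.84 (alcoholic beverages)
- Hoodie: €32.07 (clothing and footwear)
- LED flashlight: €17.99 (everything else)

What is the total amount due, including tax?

€957.19

Rain jacket €151.75: clothing and footwear, €100.00 or more → 4.5% → €6.83
Six-pack IPA €15.52: alcoholic beverages → 10.5% → €1.63
Leather boots €88.32: clothing and footwear, under €100.00 → 0% → €0.00
Winter coat €325.80: clothing and footwear, €100.00 or more → 4.5% → €14.66
Umbrella €28.49: everything else → 6.25% → €1.78
Running shoes €169.92: clothing and footwear, €100.00 or more → 4.5% → €7.65
Scented candle €15.39: everything else → 6.25% → €0.96
Bottle of gin (750 mL) €46.13: alcoholic beverages → 10.5% → €4.84
Sparkling wine €23.84: alcoholic beverages → 10.5% → €2.50
Hoodie €32.07: clothing and footwear, under €100.00 → 0% → €0.00
LED flashlight €17.99: everything else → 6.25% → €1.12
Subtotal = €915.22; tax = €41.97; total due = €957.19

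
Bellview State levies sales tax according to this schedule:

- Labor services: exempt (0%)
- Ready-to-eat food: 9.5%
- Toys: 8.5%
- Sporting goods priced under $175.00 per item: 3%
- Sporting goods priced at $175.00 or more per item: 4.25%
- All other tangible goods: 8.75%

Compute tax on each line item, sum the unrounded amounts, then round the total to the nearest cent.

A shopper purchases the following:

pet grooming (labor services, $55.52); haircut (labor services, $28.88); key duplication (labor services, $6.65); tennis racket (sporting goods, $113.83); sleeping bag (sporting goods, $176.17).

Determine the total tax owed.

$10.90

Pet grooming $55.52: labor services → 0% → $0.00
Haircut $28.88: labor services → 0% → $0.00
Key duplication $6.65: labor services → 0% → $0.00
Tennis racket $113.83: sporting goods, under $175.00 → 3% → $3.4149
Sleeping bag $176.17: sporting goods, $175.00 or more → 4.25% → $7.487225
Unrounded tax sum = $10.902125 → $10.90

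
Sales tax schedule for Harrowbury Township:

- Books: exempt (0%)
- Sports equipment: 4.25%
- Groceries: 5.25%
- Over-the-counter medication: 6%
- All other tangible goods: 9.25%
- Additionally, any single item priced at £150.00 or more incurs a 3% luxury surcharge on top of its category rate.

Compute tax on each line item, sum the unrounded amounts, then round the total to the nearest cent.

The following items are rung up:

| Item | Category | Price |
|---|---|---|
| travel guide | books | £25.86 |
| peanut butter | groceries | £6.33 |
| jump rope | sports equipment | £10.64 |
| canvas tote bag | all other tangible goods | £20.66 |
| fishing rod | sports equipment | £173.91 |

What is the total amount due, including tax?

£252.70

Travel guide £25.86: books → 0% → £0.00
Peanut butter £6.33: groceries → 5.25% → £0.332325
Jump rope £10.64: sports equipment → 4.25% → £0.4522
Canvas tote bag £20.66: all other tangible goods → 9.25% → £1.91105
Fishing rod £173.91: sports equipment → 4.25% + 3% surcharge = 7.25% → £12.608475
Subtotal = £237.40; unrounded tax = £15.30405 → £15.30; total due = £252.70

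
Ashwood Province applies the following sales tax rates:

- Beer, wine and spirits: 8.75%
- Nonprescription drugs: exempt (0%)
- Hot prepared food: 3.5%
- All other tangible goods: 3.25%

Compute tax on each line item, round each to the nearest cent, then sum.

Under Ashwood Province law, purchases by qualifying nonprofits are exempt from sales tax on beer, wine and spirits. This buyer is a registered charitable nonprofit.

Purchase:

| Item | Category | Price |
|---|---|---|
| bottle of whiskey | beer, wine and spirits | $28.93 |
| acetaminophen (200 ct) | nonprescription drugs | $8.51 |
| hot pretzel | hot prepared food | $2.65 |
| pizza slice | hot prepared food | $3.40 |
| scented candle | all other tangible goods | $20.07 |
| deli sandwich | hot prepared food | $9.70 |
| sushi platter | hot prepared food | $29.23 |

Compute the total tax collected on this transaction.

$2.22

Bottle of whiskey $28.93: beer, wine and spirits, buyer-exempt → 0% → $0.00
Acetaminophen (200 ct) $8.51: nonprescription drugs → 0% → $0.00
Hot pretzel $2.65: hot prepared food → 3.5% → $0.09
Pizza slice $3.40: hot prepared food → 3.5% → $0.12
Scented candle $20.07: all other tangible goods → 3.25% → $0.65
Deli sandwich $9.70: hot prepared food → 3.5% → $0.34
Sushi platter $29.23: hot prepared food → 3.5% → $1.02
Total tax = $0.09 + $0.12 + $0.65 + $0.34 + $1.02 = $2.22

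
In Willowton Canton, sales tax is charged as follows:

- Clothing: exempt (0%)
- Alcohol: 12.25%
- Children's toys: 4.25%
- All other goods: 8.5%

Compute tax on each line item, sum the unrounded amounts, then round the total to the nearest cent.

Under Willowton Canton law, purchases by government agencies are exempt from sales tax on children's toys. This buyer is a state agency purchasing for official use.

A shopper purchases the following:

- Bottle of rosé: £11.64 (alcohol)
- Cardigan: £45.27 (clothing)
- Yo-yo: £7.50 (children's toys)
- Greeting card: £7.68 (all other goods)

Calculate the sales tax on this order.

Bottle of rosé £11.64: alcohol → 12.25% → £1.4259
Cardigan £45.27: clothing → 0% → £0.00
Yo-yo £7.50: children's toys, buyer-exempt → 0% → £0.00
Greeting card £7.68: all other goods → 8.5% → £0.6528
Unrounded tax sum = £2.0787 → £2.08

£2.08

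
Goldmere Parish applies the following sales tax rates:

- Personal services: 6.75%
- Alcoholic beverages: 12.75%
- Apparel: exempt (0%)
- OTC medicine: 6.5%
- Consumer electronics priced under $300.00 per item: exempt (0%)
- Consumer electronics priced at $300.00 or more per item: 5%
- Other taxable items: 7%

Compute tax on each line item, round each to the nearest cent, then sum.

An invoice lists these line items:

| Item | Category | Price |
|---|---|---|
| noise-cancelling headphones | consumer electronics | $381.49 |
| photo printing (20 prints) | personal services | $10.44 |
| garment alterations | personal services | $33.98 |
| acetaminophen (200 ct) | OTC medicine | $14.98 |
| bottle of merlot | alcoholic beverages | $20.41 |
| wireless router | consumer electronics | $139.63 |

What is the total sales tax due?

$25.63

Noise-cancelling headphones $381.49: consumer electronics, $300.00 or more → 5% → $19.07
Photo printing (20 prints) $10.44: personal services → 6.75% → $0.70
Garment alterations $33.98: personal services → 6.75% → $2.29
Acetaminophen (200 ct) $14.98: OTC medicine → 6.5% → $0.97
Bottle of merlot $20.41: alcoholic beverages → 12.75% → $2.60
Wireless router $139.63: consumer electronics, under $300.00 → 0% → $0.00
Total tax = $19.07 + $0.70 + $2.29 + $0.97 + $2.60 = $25.63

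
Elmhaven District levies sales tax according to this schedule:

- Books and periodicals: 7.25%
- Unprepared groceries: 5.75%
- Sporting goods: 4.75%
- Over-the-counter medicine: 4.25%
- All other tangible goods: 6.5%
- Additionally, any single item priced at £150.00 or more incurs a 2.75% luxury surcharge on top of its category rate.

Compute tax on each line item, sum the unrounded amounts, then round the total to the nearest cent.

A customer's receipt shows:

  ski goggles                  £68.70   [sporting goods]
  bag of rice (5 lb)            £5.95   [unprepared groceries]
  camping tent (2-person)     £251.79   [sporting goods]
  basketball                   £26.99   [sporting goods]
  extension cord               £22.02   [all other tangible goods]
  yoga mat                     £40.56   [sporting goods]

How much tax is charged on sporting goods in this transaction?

£25.36

Ski goggles £68.70: sporting goods → 4.75% → £3.26325
Camping tent (2-person) £251.79: sporting goods → 4.75% + 2.75% surcharge = 7.5% → £18.88425
Basketball £26.99: sporting goods → 4.75% → £1.282025
Yoga mat £40.56: sporting goods → 4.75% → £1.9266
Tax on sporting goods: unrounded sum = £25.356125 → £25.36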